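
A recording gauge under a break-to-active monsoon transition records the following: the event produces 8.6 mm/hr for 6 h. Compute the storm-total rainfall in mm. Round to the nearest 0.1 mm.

total ≈ 51.6 mm

Total = Σ Rᵢ Δtᵢ = 8.6 × 6
      = 51.6 = 51.6 mm.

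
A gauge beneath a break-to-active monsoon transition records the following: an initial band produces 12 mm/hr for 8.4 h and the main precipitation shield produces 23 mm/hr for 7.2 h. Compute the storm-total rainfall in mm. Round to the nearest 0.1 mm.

Total = Σ Rᵢ Δtᵢ = 12 × 8.4 + 23 × 7.2
      = 100.8 + 165.6 = 266.4 mm.

total ≈ 266.4 mm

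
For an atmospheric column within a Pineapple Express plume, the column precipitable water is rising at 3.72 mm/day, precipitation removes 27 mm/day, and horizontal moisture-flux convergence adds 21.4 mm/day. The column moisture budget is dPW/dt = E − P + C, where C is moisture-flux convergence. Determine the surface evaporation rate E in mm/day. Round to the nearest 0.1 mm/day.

dPW/dt = +3.72 mm/day.
E = dPW/dt + P − C = (+3.72) + 27 − (21.4) = 9.3 mm/day.

E ≈ 9.3 mm/day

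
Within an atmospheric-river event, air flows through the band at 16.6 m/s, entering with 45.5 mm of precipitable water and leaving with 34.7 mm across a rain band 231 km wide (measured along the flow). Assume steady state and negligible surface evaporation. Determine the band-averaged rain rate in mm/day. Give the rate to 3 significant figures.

Column moisture flux per unit crosswind length is F = V × PW.
Inflow: F_in = 16.6 × 45.5 = 755.3 mm·m/s
Outflow: F_out = 16.6 × 34.7 = 576.02 mm·m/s
Steady-state rate R = (F_in − F_out)/L = (755.3 − 576.02) / 231000 m = 7.761e-04 mm/s.
R = 7.761e-04 × 3600 × 24 = 67.1 mm/day.

R ≈ 67.1 mm/day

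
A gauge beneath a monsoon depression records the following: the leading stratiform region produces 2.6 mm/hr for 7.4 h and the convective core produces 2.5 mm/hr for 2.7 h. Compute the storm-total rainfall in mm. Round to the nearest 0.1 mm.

total ≈ 26.0 mm

Total = Σ Rᵢ Δtᵢ = 2.6 × 7.4 + 2.5 × 2.7
      = 19.24 + 6.75 = 26.0 mm.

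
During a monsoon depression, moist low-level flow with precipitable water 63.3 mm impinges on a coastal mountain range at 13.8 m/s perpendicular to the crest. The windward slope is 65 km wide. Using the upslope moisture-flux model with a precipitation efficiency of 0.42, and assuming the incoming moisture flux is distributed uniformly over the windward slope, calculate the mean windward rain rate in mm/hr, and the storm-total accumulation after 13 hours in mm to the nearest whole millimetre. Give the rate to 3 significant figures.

R ≈ 20.3 mm/hr; total ≈ 264 mm

Incoming column moisture flux per unit ridge length: F = V × PW = 13.8 × 63.3 = 873.54 mm·m/s.
Spread over the 65 km slope with efficiency ε = 0.42: R = ε·F/W = 0.42 × 873.54 / 65000 m = 5.644e-03 mm/s.
R = 5.644e-03 × 3600 = 20.3 mm/hr.
Over 13 h: total = 20.3 × 13 = 263.9 ≈ 264 mm.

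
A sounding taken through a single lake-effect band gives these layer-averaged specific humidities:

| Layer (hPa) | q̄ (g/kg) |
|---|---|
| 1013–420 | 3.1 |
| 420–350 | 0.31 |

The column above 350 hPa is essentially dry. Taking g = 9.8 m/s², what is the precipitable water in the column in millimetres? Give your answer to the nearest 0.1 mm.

PW ≈ 19.0 mm

Precipitable water is the column-integrated vapour mass per unit area: PW = (1/g) Σ q̄ Δp, with q in kg/kg and Δp in Pa (1 kg/m² of water = 1 mm).
Layer 1013–420 hPa: Δp = 593 hPa = 59300 Pa, q̄ = 0.0031 kg/kg → 0.0031 × 59300 / 9.8 = 18.76 mm
Layer 420–350 hPa: Δp = 70 hPa = 7000 Pa, q̄ = 0.00031 kg/kg → 0.00031 × 7000 / 9.8 = 0.22 mm
PW = 18.76 + 0.22 = 18.98 ≈ 19.0 mm.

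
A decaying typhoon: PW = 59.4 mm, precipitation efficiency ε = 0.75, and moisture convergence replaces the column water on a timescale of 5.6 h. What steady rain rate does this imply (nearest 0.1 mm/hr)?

Each overturning extracts ε × PW = 0.75 × 59.4 = 44.55 mm.
Rate = ε·PW / τ = 44.55 / 5.6 h = 8.0 mm/hr.

R ≈ 8.0 mm/hr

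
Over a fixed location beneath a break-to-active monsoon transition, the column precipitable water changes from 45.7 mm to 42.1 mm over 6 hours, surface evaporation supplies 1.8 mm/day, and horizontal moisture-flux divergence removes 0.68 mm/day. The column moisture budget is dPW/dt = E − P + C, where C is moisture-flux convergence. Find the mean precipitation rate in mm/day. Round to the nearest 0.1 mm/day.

P ≈ 15.5 mm/day

dPW/dt = (42.1 − 45.7) mm / (6/24 day) = -14.400 mm/day.
P = E + C − dPW/dt = 1.8 + (-0.68) − (-14.400) = 15.5 mm/day.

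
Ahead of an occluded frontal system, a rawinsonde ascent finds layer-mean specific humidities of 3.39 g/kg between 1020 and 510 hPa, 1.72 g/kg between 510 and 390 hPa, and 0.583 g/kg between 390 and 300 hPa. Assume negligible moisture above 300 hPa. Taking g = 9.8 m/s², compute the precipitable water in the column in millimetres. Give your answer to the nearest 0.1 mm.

PW ≈ 20.3 mm

Precipitable water is the column-integrated vapour mass per unit area: PW = (1/g) Σ q̄ Δp, with q in kg/kg and Δp in Pa (1 kg/m² of water = 1 mm).
Layer 1020–510 hPa: Δp = 510 hPa = 51000 Pa, q̄ = 0.00339 kg/kg → 0.00339 × 51000 / 9.8 = 17.64 mm
Layer 510–390 hPa: Δp = 120 hPa = 12000 Pa, q̄ = 0.00172 kg/kg → 0.00172 × 12000 / 9.8 = 2.11 mm
Layer 390–300 hPa: Δp = 90 hPa = 9000 Pa, q̄ = 0.000583 kg/kg → 0.000583 × 9000 / 9.8 = 0.54 mm
PW = 17.64 + 2.11 + 0.54 = 20.29 ≈ 20.3 mm.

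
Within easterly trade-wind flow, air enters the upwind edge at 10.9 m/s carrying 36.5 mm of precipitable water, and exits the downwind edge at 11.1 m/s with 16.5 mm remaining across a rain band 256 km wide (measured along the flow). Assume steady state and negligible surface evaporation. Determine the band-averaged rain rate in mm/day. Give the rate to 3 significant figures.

R ≈ 72.5 mm/day

Column moisture flux per unit crosswind length is F = V × PW.
Inflow: F_in = 10.9 × 36.5 = 397.85 mm·m/s
Outflow: F_out = 11.1 × 16.5 = 183.15 mm·m/s
Steady-state rate R = (F_in − F_out)/L = (397.85 − 183.15) / 256000 m = 8.387e-04 mm/s.
R = 8.387e-04 × 3600 × 24 = 72.5 mm/day.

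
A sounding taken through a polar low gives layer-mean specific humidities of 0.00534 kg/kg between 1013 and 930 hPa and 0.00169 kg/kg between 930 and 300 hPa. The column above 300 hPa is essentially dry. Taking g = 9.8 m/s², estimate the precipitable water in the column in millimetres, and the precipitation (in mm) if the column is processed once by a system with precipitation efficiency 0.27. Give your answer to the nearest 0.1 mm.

PW ≈ 15.4 mm; precipitation ≈ 4.2 mm

Precipitable water is the column-integrated vapour mass per unit area: PW = (1/g) Σ q̄ Δp, with q in kg/kg and Δp in Pa (1 kg/m² of water = 1 mm).
Layer 1013–930 hPa: Δp = 83 hPa = 8300 Pa, q̄ = 0.00534 kg/kg → 0.00534 × 8300 / 9.8 = 4.52 mm
Layer 930–300 hPa: Δp = 630 hPa = 63000 Pa, q̄ = 0.00169 kg/kg → 0.00169 × 63000 / 9.8 = 10.86 mm
PW = 4.52 + 10.86 = 15.38 ≈ 15.4 mm.
Precipitation = ε × PW = 0.27 × 15.4 = 4.2 mm.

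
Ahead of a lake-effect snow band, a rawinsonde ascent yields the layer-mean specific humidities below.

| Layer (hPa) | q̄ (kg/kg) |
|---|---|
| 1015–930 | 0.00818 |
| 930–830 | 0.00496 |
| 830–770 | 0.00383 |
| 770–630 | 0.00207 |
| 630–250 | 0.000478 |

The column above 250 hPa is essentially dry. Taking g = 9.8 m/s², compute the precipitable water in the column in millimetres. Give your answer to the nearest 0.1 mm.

PW ≈ 19.3 mm

Precipitable water is the column-integrated vapour mass per unit area: PW = (1/g) Σ q̄ Δp, with q in kg/kg and Δp in Pa (1 kg/m² of water = 1 mm).
Layer 1015–930 hPa: Δp = 85 hPa = 8500 Pa, q̄ = 0.00818 kg/kg → 0.00818 × 8500 / 9.8 = 7.09 mm
Layer 930–830 hPa: Δp = 100 hPa = 10000 Pa, q̄ = 0.00496 kg/kg → 0.00496 × 10000 / 9.8 = 5.06 mm
Layer 830–770 hPa: Δp = 60 hPa = 6000 Pa, q̄ = 0.00383 kg/kg → 0.00383 × 6000 / 9.8 = 2.34 mm
Layer 770–630 hPa: Δp = 140 hPa = 14000 Pa, q̄ = 0.00207 kg/kg → 0.00207 × 14000 / 9.8 = 2.96 mm
Layer 630–250 hPa: Δp = 380 hPa = 38000 Pa, q̄ = 0.000478 kg/kg → 0.000478 × 38000 / 9.8 = 1.85 mm
PW = 7.09 + 5.06 + 2.34 + 2.96 + 1.85 = 19.30 ≈ 19.3 mm.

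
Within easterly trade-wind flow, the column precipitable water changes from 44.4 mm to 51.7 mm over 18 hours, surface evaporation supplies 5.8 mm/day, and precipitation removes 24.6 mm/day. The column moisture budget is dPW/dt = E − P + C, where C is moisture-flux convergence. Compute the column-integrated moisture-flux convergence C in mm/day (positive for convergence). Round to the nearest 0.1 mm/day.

dPW/dt = (51.7 − 44.4) mm / (18/24 day) = +9.733 mm/day.
C = dPW/dt − E + P = (+9.733) − 5.8 + 24.6 = 28.5 mm/day.

C ≈ 28.5 mm/day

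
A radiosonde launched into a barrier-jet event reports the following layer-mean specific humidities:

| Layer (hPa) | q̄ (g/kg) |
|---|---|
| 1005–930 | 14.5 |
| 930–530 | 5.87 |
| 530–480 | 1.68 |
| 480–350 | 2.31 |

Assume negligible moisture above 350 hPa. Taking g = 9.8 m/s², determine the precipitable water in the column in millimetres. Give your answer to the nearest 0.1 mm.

PW ≈ 39.0 mm

Precipitable water is the column-integrated vapour mass per unit area: PW = (1/g) Σ q̄ Δp, with q in kg/kg and Δp in Pa (1 kg/m² of water = 1 mm).
Layer 1005–930 hPa: Δp = 75 hPa = 7500 Pa, q̄ = 0.0145 kg/kg → 0.0145 × 7500 / 9.8 = 11.10 mm
Layer 930–530 hPa: Δp = 400 hPa = 40000 Pa, q̄ = 0.00587 kg/kg → 0.00587 × 40000 / 9.8 = 23.96 mm
Layer 530–480 hPa: Δp = 50 hPa = 5000 Pa, q̄ = 0.00168 kg/kg → 0.00168 × 5000 / 9.8 = 0.86 mm
Layer 480–350 hPa: Δp = 130 hPa = 13000 Pa, q̄ = 0.00231 kg/kg → 0.00231 × 13000 / 9.8 = 3.06 mm
PW = 11.10 + 23.96 + 0.86 + 3.06 = 38.98 ≈ 39.0 mm.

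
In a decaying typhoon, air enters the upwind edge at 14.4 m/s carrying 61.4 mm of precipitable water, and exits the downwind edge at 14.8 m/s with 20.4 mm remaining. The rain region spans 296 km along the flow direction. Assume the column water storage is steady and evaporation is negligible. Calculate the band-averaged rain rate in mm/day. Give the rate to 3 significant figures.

R ≈ 170 mm/day

Column moisture flux per unit crosswind length is F = V × PW.
Inflow: F_in = 14.4 × 61.4 = 884.16 mm·m/s
Outflow: F_out = 14.8 × 20.4 = 301.92 mm·m/s
Steady-state rate R = (F_in − F_out)/L = (884.16 − 301.92) / 296000 m = 1.967e-03 mm/s.
R = 1.967e-03 × 3600 × 24 = 170 mm/day.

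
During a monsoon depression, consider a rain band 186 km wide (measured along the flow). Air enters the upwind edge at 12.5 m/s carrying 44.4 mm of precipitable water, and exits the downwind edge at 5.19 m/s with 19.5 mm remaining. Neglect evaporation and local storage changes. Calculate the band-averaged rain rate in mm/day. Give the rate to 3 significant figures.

Column moisture flux per unit crosswind length is F = V × PW.
Inflow: F_in = 12.5 × 44.4 = 555 mm·m/s
Outflow: F_out = 5.19 × 19.5 = 101.205 mm·m/s
Steady-state rate R = (F_in − F_out)/L = (555 − 101.205) / 186000 m = 2.440e-03 mm/s.
R = 2.440e-03 × 3600 × 24 = 211 mm/day.

R ≈ 211 mm/day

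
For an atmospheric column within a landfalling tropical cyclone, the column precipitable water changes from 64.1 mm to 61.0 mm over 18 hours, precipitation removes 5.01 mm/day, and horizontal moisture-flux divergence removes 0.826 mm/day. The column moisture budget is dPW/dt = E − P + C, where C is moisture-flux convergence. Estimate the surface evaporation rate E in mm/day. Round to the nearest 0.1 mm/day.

dPW/dt = (61.0 − 64.1) mm / (18/24 day) = -4.133 mm/day.
E = dPW/dt + P − C = (-4.133) + 5.01 − (-0.826) = 1.7 mm/day.

E ≈ 1.7 mm/day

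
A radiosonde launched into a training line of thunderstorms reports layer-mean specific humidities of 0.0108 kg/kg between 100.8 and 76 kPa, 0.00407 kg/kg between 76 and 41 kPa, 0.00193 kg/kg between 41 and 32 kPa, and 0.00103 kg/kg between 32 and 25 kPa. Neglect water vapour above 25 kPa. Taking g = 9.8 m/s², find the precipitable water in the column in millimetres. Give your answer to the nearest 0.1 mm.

Precipitable water is the column-integrated vapour mass per unit area: PW = (1/g) Σ q̄ Δp, with q in kg/kg and Δp in Pa (1 kg/m² of water = 1 mm).
Layer 100.8–76 kPa: Δp = 248 hPa = 24800 Pa, q̄ = 0.0108 kg/kg → 0.0108 × 24800 / 9.8 = 27.33 mm
Layer 76–41 kPa: Δp = 350 hPa = 35000 Pa, q̄ = 0.00407 kg/kg → 0.00407 × 35000 / 9.8 = 14.54 mm
Layer 41–32 kPa: Δp = 90 hPa = 9000 Pa, q̄ = 0.00193 kg/kg → 0.00193 × 9000 / 9.8 = 1.77 mm
Layer 32–25 kPa: Δp = 70 hPa = 7000 Pa, q̄ = 0.00103 kg/kg → 0.00103 × 7000 / 9.8 = 0.74 mm
PW = 27.33 + 14.54 + 1.77 + 0.74 = 44.38 ≈ 44.4 mm.

PW ≈ 44.4 mm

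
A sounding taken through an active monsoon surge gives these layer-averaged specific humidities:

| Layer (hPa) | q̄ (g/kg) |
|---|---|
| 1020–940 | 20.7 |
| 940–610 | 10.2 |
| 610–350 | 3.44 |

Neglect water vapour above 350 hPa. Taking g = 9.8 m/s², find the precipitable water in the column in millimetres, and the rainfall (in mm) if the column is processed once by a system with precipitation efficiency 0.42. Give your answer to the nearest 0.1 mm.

Precipitable water is the column-integrated vapour mass per unit area: PW = (1/g) Σ q̄ Δp, with q in kg/kg and Δp in Pa (1 kg/m² of water = 1 mm).
Layer 1020–940 hPa: Δp = 80 hPa = 8000 Pa, q̄ = 0.0207 kg/kg → 0.0207 × 8000 / 9.8 = 16.90 mm
Layer 940–610 hPa: Δp = 330 hPa = 33000 Pa, q̄ = 0.0102 kg/kg → 0.0102 × 33000 / 9.8 = 34.35 mm
Layer 610–350 hPa: Δp = 260 hPa = 26000 Pa, q̄ = 0.00344 kg/kg → 0.00344 × 26000 / 9.8 = 9.13 mm
PW = 16.90 + 34.35 + 9.13 = 60.38 ≈ 60.4 mm.
Rainfall = ε × PW = 0.42 × 60.4 = 25.4 mm.

PW ≈ 60.4 mm; rainfall ≈ 25.4 mm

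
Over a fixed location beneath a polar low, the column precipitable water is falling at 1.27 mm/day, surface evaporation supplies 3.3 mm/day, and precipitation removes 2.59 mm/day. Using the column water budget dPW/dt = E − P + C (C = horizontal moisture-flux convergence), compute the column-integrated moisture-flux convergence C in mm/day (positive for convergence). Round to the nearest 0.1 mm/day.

dPW/dt = -1.27 mm/day.
C = dPW/dt − E + P = (-1.27) − 3.3 + 2.59 = -2.0 mm/day.

C ≈ -2.0 mm/day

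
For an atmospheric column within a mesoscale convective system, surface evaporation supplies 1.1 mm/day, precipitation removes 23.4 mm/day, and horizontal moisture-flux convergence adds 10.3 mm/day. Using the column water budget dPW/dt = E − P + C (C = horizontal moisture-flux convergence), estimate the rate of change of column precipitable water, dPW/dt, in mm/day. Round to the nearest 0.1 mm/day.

dPW/dt ≈ -12.0 mm/day

dPW/dt = E − P + C = 1.1 − 23.4 + (10.3) = -12.0 mm/day.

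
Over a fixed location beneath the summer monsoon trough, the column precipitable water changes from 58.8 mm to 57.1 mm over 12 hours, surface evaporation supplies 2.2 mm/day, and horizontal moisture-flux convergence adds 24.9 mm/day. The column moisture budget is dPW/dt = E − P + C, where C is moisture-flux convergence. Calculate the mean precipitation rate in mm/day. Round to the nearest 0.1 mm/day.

P ≈ 30.5 mm/day

dPW/dt = (57.1 − 58.8) mm / (12/24 day) = -3.400 mm/day.
P = E + C − dPW/dt = 2.2 + (24.9) − (-3.400) = 30.5 mm/day.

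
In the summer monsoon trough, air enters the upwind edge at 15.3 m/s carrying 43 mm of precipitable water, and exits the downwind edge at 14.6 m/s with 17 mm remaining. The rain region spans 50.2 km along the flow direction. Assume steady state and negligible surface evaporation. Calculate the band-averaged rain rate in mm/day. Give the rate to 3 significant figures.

R ≈ 705 mm/day

Column moisture flux per unit crosswind length is F = V × PW.
Inflow: F_in = 15.3 × 43 = 657.9 mm·m/s
Outflow: F_out = 14.6 × 17 = 248.2 mm·m/s
Steady-state rate R = (F_in − F_out)/L = (657.9 − 248.2) / 50200 m = 8.161e-03 mm/s.
R = 8.161e-03 × 3600 × 24 = 705 mm/day.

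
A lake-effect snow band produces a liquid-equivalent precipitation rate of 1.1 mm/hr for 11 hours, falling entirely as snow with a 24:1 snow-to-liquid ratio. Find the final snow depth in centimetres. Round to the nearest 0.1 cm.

snow depth ≈ 29.0 cm

Liquid-equivalent depth = 1.1 × 11 = 12.1 mm.
Snow depth = 12.1 mm × 24 = 290.4 mm = 29.0 cm.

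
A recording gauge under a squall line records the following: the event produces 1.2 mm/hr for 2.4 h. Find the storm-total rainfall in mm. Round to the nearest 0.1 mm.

Total = Σ Rᵢ Δtᵢ = 1.2 × 2.4
      = 2.88 = 2.9 mm.

total ≈ 2.9 mm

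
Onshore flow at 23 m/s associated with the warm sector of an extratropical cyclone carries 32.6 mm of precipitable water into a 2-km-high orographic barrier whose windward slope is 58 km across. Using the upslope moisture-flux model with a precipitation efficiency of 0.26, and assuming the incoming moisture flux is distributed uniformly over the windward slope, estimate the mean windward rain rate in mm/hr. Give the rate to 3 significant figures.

Incoming column moisture flux per unit ridge length: F = V × PW = 23 × 32.6 = 749.8 mm·m/s.
Spread over the 58 km slope with efficiency ε = 0.26: R = ε·F/W = 0.26 × 749.8 / 58000 m = 3.361e-03 mm/s.
R = 3.361e-03 × 3600 = 12.1 mm/hr.

R ≈ 12.1 mm/hr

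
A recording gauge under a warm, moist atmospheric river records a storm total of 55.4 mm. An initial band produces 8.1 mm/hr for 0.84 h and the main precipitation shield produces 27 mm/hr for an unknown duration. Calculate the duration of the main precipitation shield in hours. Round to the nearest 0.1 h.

Known phases: 8.1 × 0.84 = 6.804 mm.
Remaining depth = 55.4 − 6.804 = 48.596 mm.
Duration = 48.596 / 27 = 1.8 h.

duration ≈ 1.8 h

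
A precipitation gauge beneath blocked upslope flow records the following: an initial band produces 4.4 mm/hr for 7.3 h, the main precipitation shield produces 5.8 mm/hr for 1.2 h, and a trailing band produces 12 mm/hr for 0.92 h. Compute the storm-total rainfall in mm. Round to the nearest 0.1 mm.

Total = Σ Rᵢ Δtᵢ = 4.4 × 7.3 + 5.8 × 1.2 + 12 × 0.92
      = 32.12 + 6.96 + 11.04 = 50.1 mm.

total ≈ 50.1 mm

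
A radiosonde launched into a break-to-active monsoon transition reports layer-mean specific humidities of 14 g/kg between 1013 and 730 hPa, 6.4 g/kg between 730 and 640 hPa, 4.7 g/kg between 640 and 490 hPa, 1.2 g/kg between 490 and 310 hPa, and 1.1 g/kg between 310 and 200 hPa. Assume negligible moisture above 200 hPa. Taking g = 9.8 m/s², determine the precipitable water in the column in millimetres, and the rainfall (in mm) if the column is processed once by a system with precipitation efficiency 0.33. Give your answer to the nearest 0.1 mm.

Precipitable water is the column-integrated vapour mass per unit area: PW = (1/g) Σ q̄ Δp, with q in kg/kg and Δp in Pa (1 kg/m² of water = 1 mm).
Layer 1013–730 hPa: Δp = 283 hPa = 28300 Pa, q̄ = 0.014 kg/kg → 0.014 × 28300 / 9.8 = 40.43 mm
Layer 730–640 hPa: Δp = 90 hPa = 9000 Pa, q̄ = 0.0064 kg/kg → 0.0064 × 9000 / 9.8 = 5.88 mm
Layer 640–490 hPa: Δp = 150 hPa = 15000 Pa, q̄ = 0.0047 kg/kg → 0.0047 × 15000 / 9.8 = 7.19 mm
Layer 490–310 hPa: Δp = 180 hPa = 18000 Pa, q̄ = 0.0012 kg/kg → 0.0012 × 18000 / 9.8 = 2.20 mm
Layer 310–200 hPa: Δp = 110 hPa = 11000 Pa, q̄ = 0.0011 kg/kg → 0.0011 × 11000 / 9.8 = 1.23 mm
PW = 40.43 + 5.88 + 7.19 + 2.20 + 1.23 = 56.93 ≈ 56.9 mm.
Rainfall = ε × PW = 0.33 × 56.9 = 18.8 mm.

PW ≈ 56.9 mm; rainfall ≈ 18.8 mm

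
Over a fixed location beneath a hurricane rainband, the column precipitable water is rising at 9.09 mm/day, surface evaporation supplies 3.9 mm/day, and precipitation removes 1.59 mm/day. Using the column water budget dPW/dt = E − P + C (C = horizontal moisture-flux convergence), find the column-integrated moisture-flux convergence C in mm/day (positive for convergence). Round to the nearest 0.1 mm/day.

C ≈ 6.8 mm/day

dPW/dt = +9.09 mm/day.
C = dPW/dt − E + P = (+9.09) − 3.9 + 1.59 = 6.8 mm/day.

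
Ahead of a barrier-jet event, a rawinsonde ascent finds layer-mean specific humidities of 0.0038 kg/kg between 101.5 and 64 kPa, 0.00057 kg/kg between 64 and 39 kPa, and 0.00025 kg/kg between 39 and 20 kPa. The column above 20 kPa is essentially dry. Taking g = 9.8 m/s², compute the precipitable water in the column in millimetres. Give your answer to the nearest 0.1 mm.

Precipitable water is the column-integrated vapour mass per unit area: PW = (1/g) Σ q̄ Δp, with q in kg/kg and Δp in Pa (1 kg/m² of water = 1 mm).
Layer 101.5–64 kPa: Δp = 375 hPa = 37500 Pa, q̄ = 0.0038 kg/kg → 0.0038 × 37500 / 9.8 = 14.54 mm
Layer 64–39 kPa: Δp = 250 hPa = 25000 Pa, q̄ = 0.00057 kg/kg → 0.00057 × 25000 / 9.8 = 1.45 mm
Layer 39–20 kPa: Δp = 190 hPa = 19000 Pa, q̄ = 0.00025 kg/kg → 0.00025 × 19000 / 9.8 = 0.48 mm
PW = 14.54 + 1.45 + 0.48 = 16.47 ≈ 16.5 mm.

PW ≈ 16.5 mm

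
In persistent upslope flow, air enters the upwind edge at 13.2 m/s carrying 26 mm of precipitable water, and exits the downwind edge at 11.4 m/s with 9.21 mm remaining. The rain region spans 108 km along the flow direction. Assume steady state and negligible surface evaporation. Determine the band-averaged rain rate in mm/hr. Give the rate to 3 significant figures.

R ≈ 7.94 mm/hr

Column moisture flux per unit crosswind length is F = V × PW.
Inflow: F_in = 13.2 × 26 = 343.2 mm·m/s
Outflow: F_out = 11.4 × 9.21 = 104.994 mm·m/s
Steady-state rate R = (F_in − F_out)/L = (343.2 − 104.994) / 108000 m = 2.206e-03 mm/s.
R = 2.206e-03 × 3600 = 7.94 mm/hr.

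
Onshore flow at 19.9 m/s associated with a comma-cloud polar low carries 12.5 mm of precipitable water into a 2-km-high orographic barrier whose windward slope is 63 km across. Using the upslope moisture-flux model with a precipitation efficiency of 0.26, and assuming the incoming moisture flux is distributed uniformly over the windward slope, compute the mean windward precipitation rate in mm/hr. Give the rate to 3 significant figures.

R ≈ 3.70 mm/hr

Incoming column moisture flux per unit ridge length: F = V × PW = 19.9 × 12.5 = 248.75 mm·m/s.
Spread over the 63 km slope with efficiency ε = 0.26: R = ε·F/W = 0.26 × 248.75 / 63000 m = 1.027e-03 mm/s.
R = 1.027e-03 × 3600 = 3.70 mm/hr.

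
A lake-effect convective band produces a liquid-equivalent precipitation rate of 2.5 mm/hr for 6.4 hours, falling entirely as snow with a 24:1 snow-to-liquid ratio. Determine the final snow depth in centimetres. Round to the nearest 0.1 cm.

Liquid-equivalent depth = 2.5 × 6.4 = 16 mm.
Snow depth = 16 mm × 24 = 384 mm = 38.4 cm.

snow depth ≈ 38.4 cm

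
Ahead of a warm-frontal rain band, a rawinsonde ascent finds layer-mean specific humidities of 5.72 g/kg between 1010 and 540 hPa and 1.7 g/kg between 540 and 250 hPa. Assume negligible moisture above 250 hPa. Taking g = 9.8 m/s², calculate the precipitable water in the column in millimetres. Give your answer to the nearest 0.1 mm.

Precipitable water is the column-integrated vapour mass per unit area: PW = (1/g) Σ q̄ Δp, with q in kg/kg and Δp in Pa (1 kg/m² of water = 1 mm).
Layer 1010–540 hPa: Δp = 470 hPa = 47000 Pa, q̄ = 0.00572 kg/kg → 0.00572 × 47000 / 9.8 = 27.43 mm
Layer 540–250 hPa: Δp = 290 hPa = 29000 Pa, q̄ = 0.0017 kg/kg → 0.0017 × 29000 / 9.8 = 5.03 mm
PW = 27.43 + 5.03 = 32.46 ≈ 32.5 mm.

PW ≈ 32.5 mm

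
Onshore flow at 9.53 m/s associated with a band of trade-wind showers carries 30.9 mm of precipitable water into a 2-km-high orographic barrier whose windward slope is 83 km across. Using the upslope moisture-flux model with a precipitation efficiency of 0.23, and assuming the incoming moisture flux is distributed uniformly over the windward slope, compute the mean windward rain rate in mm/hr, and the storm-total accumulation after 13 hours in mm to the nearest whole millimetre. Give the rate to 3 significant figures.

Incoming column moisture flux per unit ridge length: F = V × PW = 9.53 × 30.9 = 294.477 mm·m/s.
Spread over the 83 km slope with efficiency ε = 0.23: R = ε·F/W = 0.23 × 294.477 / 83000 m = 8.160e-04 mm/s.
R = 8.160e-04 × 3600 = 2.94 mm/hr.
Over 13 h: total = 2.94 × 13 = 38.22 ≈ 38 mm.

R ≈ 2.94 mm/hr; total ≈ 38 mm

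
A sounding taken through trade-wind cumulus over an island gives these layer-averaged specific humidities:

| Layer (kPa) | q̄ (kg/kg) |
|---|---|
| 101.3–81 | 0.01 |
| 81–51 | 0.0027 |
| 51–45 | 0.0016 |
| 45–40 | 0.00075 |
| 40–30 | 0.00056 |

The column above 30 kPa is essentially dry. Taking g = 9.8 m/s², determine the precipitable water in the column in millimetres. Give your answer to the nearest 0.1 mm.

PW ≈ 30.9 mm

Precipitable water is the column-integrated vapour mass per unit area: PW = (1/g) Σ q̄ Δp, with q in kg/kg and Δp in Pa (1 kg/m² of water = 1 mm).
Layer 101.3–81 kPa: Δp = 203 hPa = 20300 Pa, q̄ = 0.01 kg/kg → 0.01 × 20300 / 9.8 = 20.71 mm
Layer 81–51 kPa: Δp = 300 hPa = 30000 Pa, q̄ = 0.0027 kg/kg → 0.0027 × 30000 / 9.8 = 8.27 mm
Layer 51–45 kPa: Δp = 60 hPa = 6000 Pa, q̄ = 0.0016 kg/kg → 0.0016 × 6000 / 9.8 = 0.98 mm
Layer 45–40 kPa: Δp = 50 hPa = 5000 Pa, q̄ = 0.00075 kg/kg → 0.00075 × 5000 / 9.8 = 0.38 mm
Layer 40–30 kPa: Δp = 100 hPa = 10000 Pa, q̄ = 0.00056 kg/kg → 0.00056 × 10000 / 9.8 = 0.57 mm
PW = 20.71 + 8.27 + 0.98 + 0.38 + 0.57 = 30.91 ≈ 30.9 mm.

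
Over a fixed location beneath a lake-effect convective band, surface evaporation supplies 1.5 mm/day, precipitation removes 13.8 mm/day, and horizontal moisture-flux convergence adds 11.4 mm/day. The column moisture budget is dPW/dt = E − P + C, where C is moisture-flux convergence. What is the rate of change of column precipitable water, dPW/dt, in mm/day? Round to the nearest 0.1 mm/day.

dPW/dt ≈ -0.9 mm/day

dPW/dt = E − P + C = 1.5 − 13.8 + (11.4) = -0.9 mm/day.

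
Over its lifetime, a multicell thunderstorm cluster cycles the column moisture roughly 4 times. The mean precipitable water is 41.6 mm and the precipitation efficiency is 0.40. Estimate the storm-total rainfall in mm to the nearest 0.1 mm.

rainfall ≈ 66.6 mm

Each cycle deposits ε × PW = 0.40 × 41.6 = 16.64 mm.
Over 4 cycles: 4 × 16.64 = 66.6 mm.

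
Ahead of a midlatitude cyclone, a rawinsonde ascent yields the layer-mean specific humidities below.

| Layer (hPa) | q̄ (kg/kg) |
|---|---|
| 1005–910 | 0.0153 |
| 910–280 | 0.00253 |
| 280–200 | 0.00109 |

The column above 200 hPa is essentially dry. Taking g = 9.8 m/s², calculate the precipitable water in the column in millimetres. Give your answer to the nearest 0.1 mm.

Precipitable water is the column-integrated vapour mass per unit area: PW = (1/g) Σ q̄ Δp, with q in kg/kg and Δp in Pa (1 kg/m² of water = 1 mm).
Layer 1005–910 hPa: Δp = 95 hPa = 9500 Pa, q̄ = 0.0153 kg/kg → 0.0153 × 9500 / 9.8 = 14.83 mm
Layer 910–280 hPa: Δp = 630 hPa = 63000 Pa, q̄ = 0.00253 kg/kg → 0.00253 × 63000 / 9.8 = 16.26 mm
Layer 280–200 hPa: Δp = 80 hPa = 8000 Pa, q̄ = 0.00109 kg/kg → 0.00109 × 8000 / 9.8 = 0.89 mm
PW = 14.83 + 16.26 + 0.89 = 31.98 ≈ 32.0 mm.

PW ≈ 32.0 mm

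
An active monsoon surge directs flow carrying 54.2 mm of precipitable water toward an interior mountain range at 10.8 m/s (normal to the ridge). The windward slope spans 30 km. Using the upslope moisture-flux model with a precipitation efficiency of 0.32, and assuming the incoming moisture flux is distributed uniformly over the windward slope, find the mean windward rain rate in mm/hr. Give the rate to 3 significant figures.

Incoming column moisture flux per unit ridge length: F = V × PW = 10.8 × 54.2 = 585.36 mm·m/s.
Spread over the 30 km slope with efficiency ε = 0.32: R = ε·F/W = 0.32 × 585.36 / 30000 m = 6.244e-03 mm/s.
R = 6.244e-03 × 3600 = 22.5 mm/hr.

R ≈ 22.5 mm/hr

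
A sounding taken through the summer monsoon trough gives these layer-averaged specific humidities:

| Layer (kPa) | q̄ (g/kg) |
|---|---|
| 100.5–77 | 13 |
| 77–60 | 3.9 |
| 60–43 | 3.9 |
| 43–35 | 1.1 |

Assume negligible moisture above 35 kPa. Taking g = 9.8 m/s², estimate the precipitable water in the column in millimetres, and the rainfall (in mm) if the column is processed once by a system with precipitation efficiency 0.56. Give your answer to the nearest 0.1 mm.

PW ≈ 45.6 mm; rainfall ≈ 25.5 mm

Precipitable water is the column-integrated vapour mass per unit area: PW = (1/g) Σ q̄ Δp, with q in kg/kg and Δp in Pa (1 kg/m² of water = 1 mm).
Layer 100.5–77 kPa: Δp = 235 hPa = 23500 Pa, q̄ = 0.013 kg/kg → 0.013 × 23500 / 9.8 = 31.17 mm
Layer 77–60 kPa: Δp = 170 hPa = 17000 Pa, q̄ = 0.0039 kg/kg → 0.0039 × 17000 / 9.8 = 6.77 mm
Layer 60–43 kPa: Δp = 170 hPa = 17000 Pa, q̄ = 0.0039 kg/kg → 0.0039 × 17000 / 9.8 = 6.77 mm
Layer 43–35 kPa: Δp = 80 hPa = 8000 Pa, q̄ = 0.0011 kg/kg → 0.0011 × 8000 / 9.8 = 0.90 mm
PW = 31.17 + 6.77 + 6.77 + 0.90 = 45.61 ≈ 45.6 mm.
Rainfall = ε × PW = 0.56 × 45.6 = 25.5 mm.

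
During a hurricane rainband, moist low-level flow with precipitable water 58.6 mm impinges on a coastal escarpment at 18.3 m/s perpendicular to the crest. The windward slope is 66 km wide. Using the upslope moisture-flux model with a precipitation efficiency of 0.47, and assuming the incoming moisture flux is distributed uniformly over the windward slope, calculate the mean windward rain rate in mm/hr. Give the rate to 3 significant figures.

R ≈ 27.5 mm/hr

Incoming column moisture flux per unit ridge length: F = V × PW = 18.3 × 58.6 = 1072.38 mm·m/s.
Spread over the 66 km slope with efficiency ε = 0.47: R = ε·F/W = 0.47 × 1072.38 / 66000 m = 7.637e-03 mm/s.
R = 7.637e-03 × 3600 = 27.5 mm/hr.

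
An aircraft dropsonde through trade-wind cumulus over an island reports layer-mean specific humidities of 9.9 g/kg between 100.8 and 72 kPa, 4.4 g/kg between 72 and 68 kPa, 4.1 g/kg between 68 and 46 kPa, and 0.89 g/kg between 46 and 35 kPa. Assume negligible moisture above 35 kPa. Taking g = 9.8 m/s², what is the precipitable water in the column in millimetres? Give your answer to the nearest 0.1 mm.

Precipitable water is the column-integrated vapour mass per unit area: PW = (1/g) Σ q̄ Δp, with q in kg/kg and Δp in Pa (1 kg/m² of water = 1 mm).
Layer 100.8–72 kPa: Δp = 288 hPa = 28800 Pa, q̄ = 0.0099 kg/kg → 0.0099 × 28800 / 9.8 = 29.09 mm
Layer 72–68 kPa: Δp = 40 hPa = 4000 Pa, q̄ = 0.0044 kg/kg → 0.0044 × 4000 / 9.8 = 1.80 mm
Layer 68–46 kPa: Δp = 220 hPa = 22000 Pa, q̄ = 0.0041 kg/kg → 0.0041 × 22000 / 9.8 = 9.20 mm
Layer 46–35 kPa: Δp = 110 hPa = 11000 Pa, q̄ = 0.00089 kg/kg → 0.00089 × 11000 / 9.8 = 1.00 mm
PW = 29.09 + 1.80 + 9.20 + 1.00 = 41.09 ≈ 41.1 mm.

PW ≈ 41.1 mm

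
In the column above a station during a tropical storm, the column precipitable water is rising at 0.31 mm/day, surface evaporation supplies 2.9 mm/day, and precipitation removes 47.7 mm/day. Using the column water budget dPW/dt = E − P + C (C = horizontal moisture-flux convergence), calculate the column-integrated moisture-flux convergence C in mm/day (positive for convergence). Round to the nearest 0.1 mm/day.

C ≈ 45.1 mm/day

dPW/dt = +0.31 mm/day.
C = dPW/dt − E + P = (+0.31) − 2.9 + 47.7 = 45.1 mm/day.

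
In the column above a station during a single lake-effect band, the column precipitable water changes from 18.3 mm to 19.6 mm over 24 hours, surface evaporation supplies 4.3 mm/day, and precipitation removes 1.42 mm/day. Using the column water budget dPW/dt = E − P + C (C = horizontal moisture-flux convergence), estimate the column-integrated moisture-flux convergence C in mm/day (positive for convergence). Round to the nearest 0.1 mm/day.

C ≈ -1.6 mm/day

dPW/dt = (19.6 − 18.3) mm / (24/24 day) = +1.300 mm/day.
C = dPW/dt − E + P = (+1.300) − 4.3 + 1.42 = -1.6 mm/day.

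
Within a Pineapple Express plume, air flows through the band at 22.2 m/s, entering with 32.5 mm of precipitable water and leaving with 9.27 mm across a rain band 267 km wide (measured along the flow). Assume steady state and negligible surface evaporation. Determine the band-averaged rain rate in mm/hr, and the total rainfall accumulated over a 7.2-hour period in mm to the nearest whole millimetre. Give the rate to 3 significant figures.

Column moisture flux per unit crosswind length is F = V × PW.
Inflow: F_in = 22.2 × 32.5 = 721.5 mm·m/s
Outflow: F_out = 22.2 × 9.27 = 205.794 mm·m/s
Steady-state rate R = (F_in − F_out)/L = (721.5 − 205.794) / 267000 m = 1.931e-03 mm/s.
R = 1.931e-03 × 3600 = 6.95 mm/hr.
Over 7.2 h: total = 6.95 × 7.2 = 50.04 ≈ 50 mm.

R ≈ 6.95 mm/hr; total ≈ 50 mm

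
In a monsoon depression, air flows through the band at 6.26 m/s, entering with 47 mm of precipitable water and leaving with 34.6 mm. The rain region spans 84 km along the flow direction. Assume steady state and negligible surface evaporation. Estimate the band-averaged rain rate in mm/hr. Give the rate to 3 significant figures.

Column moisture flux per unit crosswind length is F = V × PW.
Inflow: F_in = 6.26 × 47 = 294.22 mm·m/s
Outflow: F_out = 6.26 × 34.6 = 216.596 mm·m/s
Steady-state rate R = (F_in − F_out)/L = (294.22 − 216.596) / 84000 m = 9.241e-04 mm/s.
R = 9.241e-04 × 3600 = 3.33 mm/hr.

R ≈ 3.33 mm/hr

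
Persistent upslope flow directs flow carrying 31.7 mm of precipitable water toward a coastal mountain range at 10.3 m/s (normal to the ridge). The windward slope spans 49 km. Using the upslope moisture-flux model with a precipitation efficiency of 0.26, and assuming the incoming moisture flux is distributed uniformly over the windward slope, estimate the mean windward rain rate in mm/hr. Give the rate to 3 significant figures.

Incoming column moisture flux per unit ridge length: F = V × PW = 10.3 × 31.7 = 326.51 mm·m/s.
Spread over the 49 km slope with efficiency ε = 0.26: R = ε·F/W = 0.26 × 326.51 / 49000 m = 1.733e-03 mm/s.
R = 1.733e-03 × 3600 = 6.24 mm/hr.

R ≈ 6.24 mm/hr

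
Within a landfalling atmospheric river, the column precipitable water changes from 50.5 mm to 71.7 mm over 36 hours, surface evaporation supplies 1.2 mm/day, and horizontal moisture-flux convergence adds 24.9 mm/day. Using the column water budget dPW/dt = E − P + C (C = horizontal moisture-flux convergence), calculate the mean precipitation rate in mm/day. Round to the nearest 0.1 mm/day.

P ≈ 12.0 mm/day

dPW/dt = (71.7 − 50.5) mm / (36/24 day) = +14.133 mm/day.
P = E + C − dPW/dt = 1.2 + (24.9) − (+14.133) = 12.0 mm/day.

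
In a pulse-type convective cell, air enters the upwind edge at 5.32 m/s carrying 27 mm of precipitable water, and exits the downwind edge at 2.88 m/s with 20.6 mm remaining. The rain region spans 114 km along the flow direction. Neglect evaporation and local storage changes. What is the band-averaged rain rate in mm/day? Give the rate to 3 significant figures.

Column moisture flux per unit crosswind length is F = V × PW.
Inflow: F_in = 5.32 × 27 = 143.64 mm·m/s
Outflow: F_out = 2.88 × 20.6 = 59.328 mm·m/s
Steady-state rate R = (F_in − F_out)/L = (143.64 − 59.328) / 114000 m = 7.396e-04 mm/s.
R = 7.396e-04 × 3600 × 24 = 63.9 mm/day.

R ≈ 63.9 mm/day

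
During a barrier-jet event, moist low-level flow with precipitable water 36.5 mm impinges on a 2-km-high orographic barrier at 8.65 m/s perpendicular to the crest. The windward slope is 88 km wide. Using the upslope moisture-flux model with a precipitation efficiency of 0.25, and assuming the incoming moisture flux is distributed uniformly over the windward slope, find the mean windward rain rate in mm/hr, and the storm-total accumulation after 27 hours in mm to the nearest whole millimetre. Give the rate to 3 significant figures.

Incoming column moisture flux per unit ridge length: F = V × PW = 8.65 × 36.5 = 315.725 mm·m/s.
Spread over the 88 km slope with efficiency ε = 0.25: R = ε·F/W = 0.25 × 315.725 / 88000 m = 8.969e-04 mm/s.
R = 8.969e-04 × 3600 = 3.23 mm/hr.
Over 27 h: total = 3.23 × 27 = 87.21 ≈ 87 mm.

R ≈ 3.23 mm/hr; total ≈ 87 mm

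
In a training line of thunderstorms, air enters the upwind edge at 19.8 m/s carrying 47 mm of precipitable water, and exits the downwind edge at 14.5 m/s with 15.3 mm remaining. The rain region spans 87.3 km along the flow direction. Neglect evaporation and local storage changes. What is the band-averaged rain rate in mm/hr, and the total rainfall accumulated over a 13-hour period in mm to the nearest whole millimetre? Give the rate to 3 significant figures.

R ≈ 29.2 mm/hr; total ≈ 380 mm

Column moisture flux per unit crosswind length is F = V × PW.
Inflow: F_in = 19.8 × 47 = 930.6 mm·m/s
Outflow: F_out = 14.5 × 15.3 = 221.85 mm·m/s
Steady-state rate R = (F_in − F_out)/L = (930.6 − 221.85) / 87300 m = 8.119e-03 mm/s.
R = 8.119e-03 × 3600 = 29.2 mm/hr.
Over 13 h: total = 29.2 × 13 = 379.6 ≈ 380 mm.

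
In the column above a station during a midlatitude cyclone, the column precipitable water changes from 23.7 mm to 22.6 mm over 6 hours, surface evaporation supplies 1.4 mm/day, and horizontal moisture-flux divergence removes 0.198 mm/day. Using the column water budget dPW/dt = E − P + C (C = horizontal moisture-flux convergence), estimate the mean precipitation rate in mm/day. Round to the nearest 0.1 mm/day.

P ≈ 5.6 mm/day

dPW/dt = (22.6 − 23.7) mm / (6/24 day) = -4.400 mm/day.
P = E + C − dPW/dt = 1.4 + (-0.198) − (-4.400) = 5.6 mm/day.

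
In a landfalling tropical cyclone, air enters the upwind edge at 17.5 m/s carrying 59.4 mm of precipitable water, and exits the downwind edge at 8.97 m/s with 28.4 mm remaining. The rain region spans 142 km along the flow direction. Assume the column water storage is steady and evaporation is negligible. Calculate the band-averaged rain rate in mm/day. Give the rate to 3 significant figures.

R ≈ 477 mm/day

Column moisture flux per unit crosswind length is F = V × PW.
Inflow: F_in = 17.5 × 59.4 = 1039.5 mm·m/s
Outflow: F_out = 8.97 × 28.4 = 254.748 mm·m/s
Steady-state rate R = (F_in − F_out)/L = (1039.5 − 254.748) / 142000 m = 5.526e-03 mm/s.
R = 5.526e-03 × 3600 × 24 = 477 mm/day.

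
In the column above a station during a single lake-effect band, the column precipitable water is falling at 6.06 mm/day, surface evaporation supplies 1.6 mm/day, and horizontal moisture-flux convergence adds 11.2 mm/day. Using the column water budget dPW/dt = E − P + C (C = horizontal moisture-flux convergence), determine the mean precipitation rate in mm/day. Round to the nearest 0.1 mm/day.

dPW/dt = -6.06 mm/day.
P = E + C − dPW/dt = 1.6 + (11.2) − (-6.06) = 18.9 mm/day.

P ≈ 18.9 mm/day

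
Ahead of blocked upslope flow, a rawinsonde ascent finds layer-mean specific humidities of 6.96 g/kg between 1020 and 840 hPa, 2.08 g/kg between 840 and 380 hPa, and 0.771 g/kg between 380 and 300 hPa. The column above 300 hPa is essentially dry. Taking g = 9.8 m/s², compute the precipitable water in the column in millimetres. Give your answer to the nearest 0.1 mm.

Precipitable water is the column-integrated vapour mass per unit area: PW = (1/g) Σ q̄ Δp, with q in kg/kg and Δp in Pa (1 kg/m² of water = 1 mm).
Layer 1020–840 hPa: Δp = 180 hPa = 18000 Pa, q̄ = 0.00696 kg/kg → 0.00696 × 18000 / 9.8 = 12.78 mm
Layer 840–380 hPa: Δp = 460 hPa = 46000 Pa, q̄ = 0.00208 kg/kg → 0.00208 × 46000 / 9.8 = 9.76 mm
Layer 380–300 hPa: Δp = 80 hPa = 8000 Pa, q̄ = 0.000771 kg/kg → 0.000771 × 8000 / 9.8 = 0.63 mm
PW = 12.78 + 9.76 + 0.63 = 23.17 ≈ 23.2 mm.

PW ≈ 23.2 mm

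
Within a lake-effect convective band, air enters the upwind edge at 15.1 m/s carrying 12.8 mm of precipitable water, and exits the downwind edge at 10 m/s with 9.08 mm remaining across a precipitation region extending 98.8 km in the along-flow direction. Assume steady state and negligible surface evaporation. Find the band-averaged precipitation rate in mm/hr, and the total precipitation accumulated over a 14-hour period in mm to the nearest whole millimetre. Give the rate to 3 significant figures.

R ≈ 3.73 mm/hr; total ≈ 52 mm

Column moisture flux per unit crosswind length is F = V × PW.
Inflow: F_in = 15.1 × 12.8 = 193.28 mm·m/s
Outflow: F_out = 10 × 9.08 = 90.8 mm·m/s
Steady-state rate R = (F_in − F_out)/L = (193.28 − 90.8) / 98800 m = 1.037e-03 mm/s.
R = 1.037e-03 × 3600 = 3.73 mm/hr.
Over 14 h: total = 3.73 × 14 = 52.22 ≈ 52 mm.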